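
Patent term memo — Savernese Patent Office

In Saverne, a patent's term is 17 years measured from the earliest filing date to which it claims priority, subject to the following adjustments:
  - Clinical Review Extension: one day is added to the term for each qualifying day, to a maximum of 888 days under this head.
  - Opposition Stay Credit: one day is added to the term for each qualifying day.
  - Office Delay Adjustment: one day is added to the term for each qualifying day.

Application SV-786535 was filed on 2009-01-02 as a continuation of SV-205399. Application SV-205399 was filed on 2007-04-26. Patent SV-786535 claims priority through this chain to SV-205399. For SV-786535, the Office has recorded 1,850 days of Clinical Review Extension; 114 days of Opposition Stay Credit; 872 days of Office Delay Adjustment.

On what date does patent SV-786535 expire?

June 13, 2029

Earliest priority filing: 26 April 2007.
Base term: 26 April 2007 + 17 years → 26 April 2024.
Clinical Review Extension: 1850 days claimed exceeds the 888-day cap, so +888 days → 1 October 2026.
Opposition Stay Credit: +114 days → 23 January 2027.
Office Delay Adjustment: +872 days → 13 June 2029.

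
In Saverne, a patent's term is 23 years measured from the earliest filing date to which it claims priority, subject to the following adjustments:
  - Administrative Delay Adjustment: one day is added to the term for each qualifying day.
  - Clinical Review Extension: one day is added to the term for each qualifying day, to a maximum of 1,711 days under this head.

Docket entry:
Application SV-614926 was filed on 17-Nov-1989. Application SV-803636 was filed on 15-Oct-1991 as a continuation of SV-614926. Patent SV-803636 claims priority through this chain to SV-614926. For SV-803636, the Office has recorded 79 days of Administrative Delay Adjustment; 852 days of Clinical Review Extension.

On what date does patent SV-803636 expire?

Earliest priority filing: 17 November 1989.
Base term: 17 November 1989 + 23 years → 17 November 2012.
Administrative Delay Adjustment: +79 days → 4 February 2013.
Clinical Review Extension: 852 days (within the 1711-day cap) → +852 days → 6 June 2015.

2015-06-06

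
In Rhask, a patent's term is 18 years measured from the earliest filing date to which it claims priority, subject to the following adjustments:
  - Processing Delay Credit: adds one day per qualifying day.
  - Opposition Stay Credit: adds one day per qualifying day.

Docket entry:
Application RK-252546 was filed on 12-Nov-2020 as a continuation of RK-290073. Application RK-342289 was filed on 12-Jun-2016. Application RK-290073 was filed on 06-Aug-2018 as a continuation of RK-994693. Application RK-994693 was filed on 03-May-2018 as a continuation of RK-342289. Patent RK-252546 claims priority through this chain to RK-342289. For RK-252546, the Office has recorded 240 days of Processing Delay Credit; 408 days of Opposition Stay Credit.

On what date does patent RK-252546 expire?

March 21, 2036

Earliest priority filing: 12 June 2016.
Base term: 12 June 2016 + 18 years → 12 June 2034.
Processing Delay Credit: +240 days → 7 February 2035.
Opposition Stay Credit: +408 days → 21 March 2036.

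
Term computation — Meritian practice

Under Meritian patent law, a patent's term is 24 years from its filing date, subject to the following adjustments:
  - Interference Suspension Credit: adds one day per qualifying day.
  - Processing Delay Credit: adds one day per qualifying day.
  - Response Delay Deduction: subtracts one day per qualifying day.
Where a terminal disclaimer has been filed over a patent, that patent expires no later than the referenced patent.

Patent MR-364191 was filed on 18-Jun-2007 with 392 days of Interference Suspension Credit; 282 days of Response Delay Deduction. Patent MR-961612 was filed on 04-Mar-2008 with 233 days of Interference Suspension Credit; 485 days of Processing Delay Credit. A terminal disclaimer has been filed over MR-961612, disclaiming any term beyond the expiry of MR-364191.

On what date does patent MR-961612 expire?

Natural term of MR-961612:
  Base: filing + 24 years → 4 March 2032.
  Interference Suspension Credit: +233 days → 23 October 2032.
  Processing Delay Credit: +485 days → 20 February 2034.
Expiry of referenced patent MR-364191:
  Base: filing + 24 years → 18 June 2031.
  Interference Suspension Credit: +392 days → 14 July 2032.
  Response Delay Deduction: −282 days → 6 October 2031.
Terminal disclaimer: MR-961612 expires on the earlier of 20 February 2034 and 6 October 2031.

2031-10-06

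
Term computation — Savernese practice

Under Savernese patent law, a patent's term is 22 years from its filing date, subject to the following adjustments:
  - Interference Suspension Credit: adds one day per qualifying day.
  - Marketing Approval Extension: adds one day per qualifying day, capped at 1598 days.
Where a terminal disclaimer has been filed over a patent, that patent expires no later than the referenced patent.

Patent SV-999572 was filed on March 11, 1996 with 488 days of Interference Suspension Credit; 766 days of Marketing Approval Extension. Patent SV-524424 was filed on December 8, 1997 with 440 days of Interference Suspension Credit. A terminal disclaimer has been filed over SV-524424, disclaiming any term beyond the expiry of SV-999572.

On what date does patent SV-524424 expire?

Natural term of SV-524424:
  Base: filing + 22 years → 8 December 2019.
  Interference Suspension Credit: +440 days → 20 February 2021.
Expiry of referenced patent SV-999572:
  Base: filing + 22 years → 11 March 2018.
  Interference Suspension Credit: +488 days → 12 July 2019.
  Marketing Approval Extension: 766 days (within the 1598-day cap) → +766 days → 16 August 2021.
Terminal disclaimer: SV-524424 expires on the earlier of 20 February 2021 and 16 August 2021.

2021-02-20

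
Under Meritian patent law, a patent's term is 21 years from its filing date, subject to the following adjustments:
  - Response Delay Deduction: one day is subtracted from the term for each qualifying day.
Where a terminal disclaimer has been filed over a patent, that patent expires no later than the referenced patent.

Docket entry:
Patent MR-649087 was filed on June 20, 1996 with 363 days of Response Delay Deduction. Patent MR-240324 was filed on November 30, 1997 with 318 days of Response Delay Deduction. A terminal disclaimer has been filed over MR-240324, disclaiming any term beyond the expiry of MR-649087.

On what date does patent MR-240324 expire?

2016-06-22

Natural term of MR-240324:
  Base: filing + 21 years → 30 November 2018.
  Response Delay Deduction: −318 days → 16 January 2018.
Expiry of referenced patent MR-649087:
  Base: filing + 21 years → 20 June 2017.
  Response Delay Deduction: −363 days → 22 June 2016.
Terminal disclaimer: MR-240324 expires on the earlier of 16 January 2018 and 22 June 2016.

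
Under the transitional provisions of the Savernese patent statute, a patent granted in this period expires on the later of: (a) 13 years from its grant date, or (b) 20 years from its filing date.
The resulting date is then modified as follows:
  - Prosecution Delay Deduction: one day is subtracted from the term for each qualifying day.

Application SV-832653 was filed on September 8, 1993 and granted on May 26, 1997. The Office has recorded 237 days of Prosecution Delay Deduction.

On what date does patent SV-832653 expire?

January 14, 2013

(a) grant + 13 years → 26 May 2010.
(b) filing + 20 years → 8 September 2013.
Later of the two: 8 September 2013.
Prosecution Delay Deduction: −237 days → 14 January 2013.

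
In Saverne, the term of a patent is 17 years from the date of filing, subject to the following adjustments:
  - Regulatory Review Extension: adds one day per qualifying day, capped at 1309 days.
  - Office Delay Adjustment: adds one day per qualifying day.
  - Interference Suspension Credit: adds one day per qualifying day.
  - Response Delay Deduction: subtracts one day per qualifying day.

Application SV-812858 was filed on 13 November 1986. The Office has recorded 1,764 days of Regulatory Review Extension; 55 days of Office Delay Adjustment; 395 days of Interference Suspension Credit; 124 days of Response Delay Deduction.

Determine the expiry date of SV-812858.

2008-05-05

Base term: filing date + 17 years → 13 November 2003.
Regulatory Review Extension: 1764 days claimed exceeds the 1309-day cap, so +1309 days → 14 June 2007.
Office Delay Adjustment: +55 days → 8 August 2007.
Interference Suspension Credit: +395 days → 6 September 2008.
Response Delay Deduction: −124 days → 5 May 2008.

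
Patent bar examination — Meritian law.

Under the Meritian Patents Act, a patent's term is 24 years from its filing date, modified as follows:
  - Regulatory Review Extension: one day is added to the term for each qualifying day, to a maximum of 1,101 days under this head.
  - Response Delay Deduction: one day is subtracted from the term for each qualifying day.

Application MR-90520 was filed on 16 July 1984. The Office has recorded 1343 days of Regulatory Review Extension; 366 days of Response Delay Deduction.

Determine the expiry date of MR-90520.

2010-07-21

Base term: filing date + 24 years → 16 July 2008.
Regulatory Review Extension: 1343 days claimed exceeds the 1101-day cap, so +1101 days → 22 July 2011.
Response Delay Deduction: −366 days → 21 July 2010.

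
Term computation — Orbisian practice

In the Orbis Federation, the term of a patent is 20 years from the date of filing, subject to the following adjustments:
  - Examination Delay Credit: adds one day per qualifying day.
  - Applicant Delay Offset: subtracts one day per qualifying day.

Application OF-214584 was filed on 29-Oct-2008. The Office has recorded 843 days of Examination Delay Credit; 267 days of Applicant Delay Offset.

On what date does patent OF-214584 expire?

Base term: filing date + 20 years → 29 October 2028.
Examination Delay Credit: +843 days → 19 February 2031.
Applicant Delay Offset: −267 days → 28 May 2030.

2030-05-28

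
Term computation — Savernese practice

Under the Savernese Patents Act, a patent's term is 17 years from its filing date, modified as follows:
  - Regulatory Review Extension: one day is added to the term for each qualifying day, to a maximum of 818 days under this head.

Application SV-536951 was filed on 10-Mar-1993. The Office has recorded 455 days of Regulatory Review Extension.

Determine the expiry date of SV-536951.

Base term: filing date + 17 years → 10 March 2010.
Regulatory Review Extension: 455 days (within the 818-day cap) → +455 days → 8 June 2011.

2011-06-08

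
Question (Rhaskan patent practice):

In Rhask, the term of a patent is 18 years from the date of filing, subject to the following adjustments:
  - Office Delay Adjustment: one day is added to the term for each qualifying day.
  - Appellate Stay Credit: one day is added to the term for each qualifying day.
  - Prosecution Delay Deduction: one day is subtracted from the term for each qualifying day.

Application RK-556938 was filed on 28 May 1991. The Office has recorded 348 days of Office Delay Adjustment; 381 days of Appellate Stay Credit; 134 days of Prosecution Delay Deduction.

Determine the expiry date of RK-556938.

January 13, 2011

Base term: filing date + 18 years → 28 May 2009.
Office Delay Adjustment: +348 days → 11 May 2010.
Appellate Stay Credit: +381 days → 27 May 2011.
Prosecution Delay Deduction: −134 days → 13 January 2011.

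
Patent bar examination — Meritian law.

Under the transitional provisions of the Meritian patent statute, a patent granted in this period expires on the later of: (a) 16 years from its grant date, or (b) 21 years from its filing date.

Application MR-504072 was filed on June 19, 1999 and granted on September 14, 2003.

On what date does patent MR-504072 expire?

June 19, 2020

(a) grant + 16 years → 14 September 2019.
(b) filing + 21 years → 19 June 2020.
Later of the two: 19 June 2020.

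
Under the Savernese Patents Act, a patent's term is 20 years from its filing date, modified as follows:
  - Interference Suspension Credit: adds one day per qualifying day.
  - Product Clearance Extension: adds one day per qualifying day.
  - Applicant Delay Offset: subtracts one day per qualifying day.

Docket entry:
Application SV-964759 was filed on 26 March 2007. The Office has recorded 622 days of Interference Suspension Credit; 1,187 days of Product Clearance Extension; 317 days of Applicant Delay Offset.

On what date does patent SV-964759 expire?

Base term: filing date + 20 years → 26 March 2027.
Interference Suspension Credit: +622 days → 7 December 2028.
Product Clearance Extension: +1187 days → 8 March 2032.
Applicant Delay Offset: −317 days → 26 April 2031.

April 26, 2031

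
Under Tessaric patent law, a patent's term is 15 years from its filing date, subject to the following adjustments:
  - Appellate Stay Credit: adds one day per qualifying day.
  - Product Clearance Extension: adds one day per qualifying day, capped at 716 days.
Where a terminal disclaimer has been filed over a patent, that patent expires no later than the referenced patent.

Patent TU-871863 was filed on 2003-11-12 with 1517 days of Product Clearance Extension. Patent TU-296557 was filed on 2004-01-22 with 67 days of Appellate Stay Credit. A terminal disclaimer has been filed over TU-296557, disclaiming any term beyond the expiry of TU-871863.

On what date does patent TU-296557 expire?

March 30, 2019

Natural term of TU-296557:
  Base: filing + 15 years → 22 January 2019.
  Appellate Stay Credit: +67 days → 30 March 2019.
Expiry of referenced patent TU-871863:
  Base: filing + 15 years → 12 November 2018.
  Product Clearance Extension: 1517 days claimed exceeds the 716-day cap, so +716 days → 28 October 2020.
Terminal disclaimer: TU-296557 expires on the earlier of 30 March 2019 and 28 October 2020.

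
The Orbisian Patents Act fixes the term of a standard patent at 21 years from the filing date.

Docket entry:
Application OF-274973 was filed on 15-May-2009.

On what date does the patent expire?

Filing date + 21 years → 15 May 2030.

May 15, 2030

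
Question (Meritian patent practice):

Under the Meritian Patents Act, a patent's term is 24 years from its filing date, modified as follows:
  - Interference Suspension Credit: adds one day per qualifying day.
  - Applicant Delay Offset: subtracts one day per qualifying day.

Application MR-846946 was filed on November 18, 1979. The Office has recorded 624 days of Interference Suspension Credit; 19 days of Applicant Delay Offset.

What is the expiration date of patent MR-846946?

2005-07-15

Base term: filing date + 24 years → 18 November 2003.
Interference Suspension Credit: +624 days → 3 August 2005.
Applicant Delay Offset: −19 days → 15 July 2005.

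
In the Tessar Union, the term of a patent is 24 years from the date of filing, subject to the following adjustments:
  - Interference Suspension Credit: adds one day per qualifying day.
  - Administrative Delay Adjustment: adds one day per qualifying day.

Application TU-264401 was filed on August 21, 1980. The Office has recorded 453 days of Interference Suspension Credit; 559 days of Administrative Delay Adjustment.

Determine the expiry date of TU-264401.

May 30, 2007

Base term: filing date + 24 years → 21 August 2004.
Interference Suspension Credit: +453 days → 17 November 2005.
Administrative Delay Adjustment: +559 days → 30 May 2007.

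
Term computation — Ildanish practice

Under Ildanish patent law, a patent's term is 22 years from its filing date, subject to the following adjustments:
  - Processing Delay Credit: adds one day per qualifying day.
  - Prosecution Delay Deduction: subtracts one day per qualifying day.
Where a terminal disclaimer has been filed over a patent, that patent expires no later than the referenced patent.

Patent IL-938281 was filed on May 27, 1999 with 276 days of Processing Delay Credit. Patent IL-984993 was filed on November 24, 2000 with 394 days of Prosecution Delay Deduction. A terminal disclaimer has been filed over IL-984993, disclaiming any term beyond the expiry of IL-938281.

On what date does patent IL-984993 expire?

2021-10-26

Natural term of IL-984993:
  Base: filing + 22 years → 24 November 2022.
  Prosecution Delay Deduction: −394 days → 26 October 2021.
Expiry of referenced patent IL-938281:
  Base: filing + 22 years → 27 May 2021.
  Processing Delay Credit: +276 days → 27 February 2022.
Terminal disclaimer: IL-984993 expires on the earlier of 26 October 2021 and 27 February 2022.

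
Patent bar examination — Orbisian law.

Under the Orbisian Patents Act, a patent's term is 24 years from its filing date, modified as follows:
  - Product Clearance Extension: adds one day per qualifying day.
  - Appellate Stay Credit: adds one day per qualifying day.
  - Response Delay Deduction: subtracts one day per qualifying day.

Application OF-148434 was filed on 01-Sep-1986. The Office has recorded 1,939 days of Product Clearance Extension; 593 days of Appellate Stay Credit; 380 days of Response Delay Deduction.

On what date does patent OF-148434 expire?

July 23, 2016

Base term: filing date + 24 years → 1 September 2010.
Product Clearance Extension: +1939 days → 23 December 2015.
Appellate Stay Credit: +593 days → 7 August 2017.
Response Delay Deduction: −380 days → 23 July 2016.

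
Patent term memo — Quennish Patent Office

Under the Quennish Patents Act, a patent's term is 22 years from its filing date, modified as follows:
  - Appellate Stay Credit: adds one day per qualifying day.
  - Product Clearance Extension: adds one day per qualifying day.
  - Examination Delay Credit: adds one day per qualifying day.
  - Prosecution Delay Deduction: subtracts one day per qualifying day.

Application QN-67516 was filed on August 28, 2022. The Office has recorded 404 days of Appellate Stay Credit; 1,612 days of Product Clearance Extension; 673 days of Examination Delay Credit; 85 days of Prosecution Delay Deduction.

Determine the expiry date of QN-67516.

Base term: filing date + 22 years → 28 August 2044.
Appellate Stay Credit: +404 days → 6 October 2045.
Product Clearance Extension: +1612 days → 6 March 2050.
Examination Delay Credit: +673 days → 8 January 2052.
Prosecution Delay Deduction: −85 days → 15 October 2051.

2051-10-15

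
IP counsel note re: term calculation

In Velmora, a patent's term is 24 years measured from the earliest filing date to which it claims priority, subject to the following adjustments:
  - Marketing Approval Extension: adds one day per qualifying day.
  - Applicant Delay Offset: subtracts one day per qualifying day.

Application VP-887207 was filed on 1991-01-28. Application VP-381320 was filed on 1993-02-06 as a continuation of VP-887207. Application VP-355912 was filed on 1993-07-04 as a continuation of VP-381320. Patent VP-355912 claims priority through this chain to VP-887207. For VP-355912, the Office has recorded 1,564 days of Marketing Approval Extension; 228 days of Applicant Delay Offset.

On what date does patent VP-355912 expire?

Earliest priority filing: 28 January 1991.
Base term: 28 January 1991 + 24 years → 28 January 2015.
Marketing Approval Extension: +1564 days → 11 May 2019.
Applicant Delay Offset: −228 days → 25 September 2018.

2018-09-25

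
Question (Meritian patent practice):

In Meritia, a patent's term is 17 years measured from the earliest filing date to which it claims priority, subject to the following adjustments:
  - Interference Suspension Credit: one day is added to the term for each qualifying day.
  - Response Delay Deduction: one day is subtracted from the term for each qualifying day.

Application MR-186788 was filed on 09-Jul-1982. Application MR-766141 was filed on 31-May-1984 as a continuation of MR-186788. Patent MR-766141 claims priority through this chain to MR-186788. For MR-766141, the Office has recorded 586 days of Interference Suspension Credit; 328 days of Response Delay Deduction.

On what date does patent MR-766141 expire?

March 23, 2000

Earliest priority filing: 9 July 1982.
Base term: 9 July 1982 + 17 years → 9 July 1999.
Interference Suspension Credit: +586 days → 14 February 2001.
Response Delay Deduction: −328 days → 23 March 2000.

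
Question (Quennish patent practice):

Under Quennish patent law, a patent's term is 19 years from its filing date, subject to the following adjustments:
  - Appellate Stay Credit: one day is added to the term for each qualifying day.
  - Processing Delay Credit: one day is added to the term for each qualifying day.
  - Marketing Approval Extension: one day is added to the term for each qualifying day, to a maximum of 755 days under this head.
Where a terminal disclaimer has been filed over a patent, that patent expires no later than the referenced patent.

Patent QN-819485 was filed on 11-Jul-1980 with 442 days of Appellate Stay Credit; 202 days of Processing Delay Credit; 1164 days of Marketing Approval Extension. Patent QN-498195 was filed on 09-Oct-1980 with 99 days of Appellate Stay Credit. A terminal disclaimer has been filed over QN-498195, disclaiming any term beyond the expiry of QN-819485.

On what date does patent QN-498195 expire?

2000-01-16

Natural term of QN-498195:
  Base: filing + 19 years → 9 October 1999.
  Appellate Stay Credit: +99 days → 16 January 2000.
Expiry of referenced patent QN-819485:
  Base: filing + 19 years → 11 July 1999.
  Appellate Stay Credit: +442 days → 25 September 2000.
  Processing Delay Credit: +202 days → 15 April 2001.
  Marketing Approval Extension: 1164 days claimed exceeds the 755-day cap, so +755 days → 10 May 2003.
Terminal disclaimer: QN-498195 expires on the earlier of 16 January 2000 and 10 May 2003.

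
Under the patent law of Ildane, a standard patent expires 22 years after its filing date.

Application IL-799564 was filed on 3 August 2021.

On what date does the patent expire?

August 3, 2043

Filing date + 22 years → 3 August 2043.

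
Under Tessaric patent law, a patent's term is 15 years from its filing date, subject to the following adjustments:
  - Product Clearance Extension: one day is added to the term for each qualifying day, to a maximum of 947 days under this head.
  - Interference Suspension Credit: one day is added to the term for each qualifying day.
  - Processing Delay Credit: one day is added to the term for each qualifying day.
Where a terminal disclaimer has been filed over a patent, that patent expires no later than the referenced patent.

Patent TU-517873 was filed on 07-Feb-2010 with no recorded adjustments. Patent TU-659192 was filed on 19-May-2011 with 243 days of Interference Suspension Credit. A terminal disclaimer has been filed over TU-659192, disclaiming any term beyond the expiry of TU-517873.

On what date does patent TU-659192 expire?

Natural term of TU-659192:
  Base: filing + 15 years → 19 May 2026.
  Interference Suspension Credit: +243 days → 17 January 2027.
Expiry of referenced patent TU-517873:
  Base: filing + 15 years → 7 February 2025.
Terminal disclaimer: TU-659192 expires on the earlier of 17 January 2027 and 7 February 2025.

February 7, 2025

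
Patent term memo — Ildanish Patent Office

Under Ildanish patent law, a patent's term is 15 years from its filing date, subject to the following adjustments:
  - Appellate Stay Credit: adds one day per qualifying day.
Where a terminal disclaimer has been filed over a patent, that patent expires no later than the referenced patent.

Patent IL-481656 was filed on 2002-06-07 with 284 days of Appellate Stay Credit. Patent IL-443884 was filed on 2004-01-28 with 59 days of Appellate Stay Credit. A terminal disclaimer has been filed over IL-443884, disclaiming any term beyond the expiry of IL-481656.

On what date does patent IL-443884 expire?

Natural term of IL-443884:
  Base: filing + 15 years → 28 January 2019.
  Appellate Stay Credit: +59 days → 28 March 2019.
Expiry of referenced patent IL-481656:
  Base: filing + 15 years → 7 June 2017.
  Appellate Stay Credit: +284 days → 18 March 2018.
Terminal disclaimer: IL-443884 expires on the earlier of 28 March 2019 and 18 March 2018.

2018-03-18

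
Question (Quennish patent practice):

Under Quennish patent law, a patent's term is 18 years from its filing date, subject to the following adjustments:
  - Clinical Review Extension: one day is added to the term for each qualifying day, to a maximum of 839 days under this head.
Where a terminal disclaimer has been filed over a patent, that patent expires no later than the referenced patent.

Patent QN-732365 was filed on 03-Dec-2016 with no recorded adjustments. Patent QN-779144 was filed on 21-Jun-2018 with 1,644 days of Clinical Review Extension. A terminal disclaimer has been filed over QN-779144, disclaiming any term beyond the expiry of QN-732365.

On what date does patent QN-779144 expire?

December 3, 2034

Natural term of QN-779144:
  Base: filing + 18 years → 21 June 2036.
  Clinical Review Extension: 1644 days claimed exceeds the 839-day cap, so +839 days → 8 October 2038.
Expiry of referenced patent QN-732365:
  Base: filing + 18 years → 3 December 2034.
Terminal disclaimer: QN-779144 expires on the earlier of 8 October 2038 and 3 December 2034.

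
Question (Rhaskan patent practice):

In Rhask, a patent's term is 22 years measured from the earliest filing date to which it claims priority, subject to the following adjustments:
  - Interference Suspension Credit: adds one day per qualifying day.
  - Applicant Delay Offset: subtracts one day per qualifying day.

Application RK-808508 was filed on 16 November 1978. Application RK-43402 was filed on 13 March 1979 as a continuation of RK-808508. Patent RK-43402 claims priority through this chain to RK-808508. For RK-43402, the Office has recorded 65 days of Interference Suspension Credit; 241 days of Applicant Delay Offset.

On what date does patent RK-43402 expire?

May 24, 2000

Earliest priority filing: 16 November 1978.
Base term: 16 November 1978 + 22 years → 16 November 2000.
Interference Suspension Credit: +65 days → 20 January 2001.
Applicant Delay Offset: −241 days → 24 May 2000.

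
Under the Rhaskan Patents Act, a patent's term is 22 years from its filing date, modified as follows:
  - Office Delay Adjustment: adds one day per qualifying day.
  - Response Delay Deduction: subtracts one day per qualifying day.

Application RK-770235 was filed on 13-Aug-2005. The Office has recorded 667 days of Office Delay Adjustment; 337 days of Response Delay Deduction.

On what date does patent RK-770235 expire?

Base term: filing date + 22 years → 13 August 2027.
Office Delay Adjustment: +667 days → 10 June 2029.
Response Delay Deduction: −337 days → 8 July 2028.

July 8, 2028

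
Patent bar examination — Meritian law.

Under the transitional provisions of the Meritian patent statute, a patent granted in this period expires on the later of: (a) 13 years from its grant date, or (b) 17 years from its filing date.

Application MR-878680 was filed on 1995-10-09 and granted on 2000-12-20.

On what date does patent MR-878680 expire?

December 20, 2013

(a) grant + 13 years → 20 December 2013.
(b) filing + 17 years → 9 October 2012.
Later of the two: 20 December 2013.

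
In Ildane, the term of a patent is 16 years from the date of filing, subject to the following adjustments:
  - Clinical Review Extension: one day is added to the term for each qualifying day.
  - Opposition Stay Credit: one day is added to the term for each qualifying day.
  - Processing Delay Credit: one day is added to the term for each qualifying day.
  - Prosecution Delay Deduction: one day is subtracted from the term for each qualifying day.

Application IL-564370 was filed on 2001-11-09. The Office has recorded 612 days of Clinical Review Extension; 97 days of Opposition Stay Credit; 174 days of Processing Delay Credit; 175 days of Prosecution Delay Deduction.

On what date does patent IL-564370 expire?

2019-10-18

Base term: filing date + 16 years → 9 November 2017.
Clinical Review Extension: +612 days → 14 July 2019.
Opposition Stay Credit: +97 days → 19 October 2019.
Processing Delay Credit: +174 days → 10 April 2020.
Prosecution Delay Deduction: −175 days → 18 October 2019.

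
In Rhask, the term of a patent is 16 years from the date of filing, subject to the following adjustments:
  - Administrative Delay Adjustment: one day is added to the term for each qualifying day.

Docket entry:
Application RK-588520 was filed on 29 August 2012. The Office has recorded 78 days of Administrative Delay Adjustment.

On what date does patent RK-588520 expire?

2028-11-15

Base term: filing date + 16 years → 29 August 2028.
Administrative Delay Adjustment: +78 days → 15 November 2028.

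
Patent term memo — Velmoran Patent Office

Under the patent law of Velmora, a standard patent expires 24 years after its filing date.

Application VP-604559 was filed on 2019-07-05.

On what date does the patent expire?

2043-07-05

Filing date + 24 years → 5 July 2043.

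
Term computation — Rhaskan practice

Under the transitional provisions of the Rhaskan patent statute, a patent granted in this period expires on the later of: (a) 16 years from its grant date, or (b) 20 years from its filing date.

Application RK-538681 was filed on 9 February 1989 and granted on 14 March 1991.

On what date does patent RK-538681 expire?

February 9, 2009

(a) grant + 16 years → 14 March 2007.
(b) filing + 20 years → 9 February 2009.
Later of the two: 9 February 2009.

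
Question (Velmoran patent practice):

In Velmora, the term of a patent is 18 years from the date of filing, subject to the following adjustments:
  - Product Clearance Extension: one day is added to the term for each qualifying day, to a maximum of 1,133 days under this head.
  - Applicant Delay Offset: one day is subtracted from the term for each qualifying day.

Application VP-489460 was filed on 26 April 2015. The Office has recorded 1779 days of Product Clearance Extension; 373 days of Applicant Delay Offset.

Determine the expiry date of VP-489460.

Base term: filing date + 18 years → 26 April 2033.
Product Clearance Extension: 1779 days claimed exceeds the 1133-day cap, so +1133 days → 2 June 2036.
Applicant Delay Offset: −373 days → 26 May 2035.

2035-05-26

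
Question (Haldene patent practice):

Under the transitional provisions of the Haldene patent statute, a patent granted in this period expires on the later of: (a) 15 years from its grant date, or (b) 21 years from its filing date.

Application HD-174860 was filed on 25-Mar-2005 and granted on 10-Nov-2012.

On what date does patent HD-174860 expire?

(a) grant + 15 years → 10 November 2027.
(b) filing + 21 years → 25 March 2026.
Later of the two: 10 November 2027.

November 10, 2027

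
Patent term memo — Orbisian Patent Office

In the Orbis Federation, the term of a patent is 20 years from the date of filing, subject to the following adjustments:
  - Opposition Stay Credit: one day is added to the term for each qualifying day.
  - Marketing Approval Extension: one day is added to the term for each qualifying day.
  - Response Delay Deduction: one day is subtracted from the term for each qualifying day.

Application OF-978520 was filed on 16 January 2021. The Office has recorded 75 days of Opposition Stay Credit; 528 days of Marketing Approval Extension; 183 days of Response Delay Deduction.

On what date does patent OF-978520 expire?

Base term: filing date + 20 years → 16 January 2041.
Opposition Stay Credit: +75 days → 1 April 2041.
Marketing Approval Extension: +528 days → 11 September 2042.
Response Delay Deduction: −183 days → 12 March 2042.

March 12, 2042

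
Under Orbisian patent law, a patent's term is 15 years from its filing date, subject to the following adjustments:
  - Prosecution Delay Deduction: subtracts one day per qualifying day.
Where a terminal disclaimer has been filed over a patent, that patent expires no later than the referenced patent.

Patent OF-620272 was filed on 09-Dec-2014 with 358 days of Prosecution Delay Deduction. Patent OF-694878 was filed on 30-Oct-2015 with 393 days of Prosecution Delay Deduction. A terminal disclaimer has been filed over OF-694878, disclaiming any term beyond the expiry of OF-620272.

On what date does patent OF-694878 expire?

Natural term of OF-694878:
  Base: filing + 15 years → 30 October 2030.
  Prosecution Delay Deduction: −393 days → 2 October 2029.
Expiry of referenced patent OF-620272:
  Base: filing + 15 years → 9 December 2029.
  Prosecution Delay Deduction: −358 days → 16 December 2028.
Terminal disclaimer: OF-694878 expires on the earlier of 2 October 2029 and 16 December 2028.

2028-12-16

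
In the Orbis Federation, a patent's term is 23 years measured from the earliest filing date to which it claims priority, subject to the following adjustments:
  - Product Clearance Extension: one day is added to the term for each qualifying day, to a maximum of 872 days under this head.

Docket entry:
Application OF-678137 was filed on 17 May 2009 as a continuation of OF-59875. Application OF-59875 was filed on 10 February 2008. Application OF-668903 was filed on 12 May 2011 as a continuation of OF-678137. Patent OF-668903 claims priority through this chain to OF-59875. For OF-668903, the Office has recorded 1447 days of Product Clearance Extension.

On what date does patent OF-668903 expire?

July 1, 2033

Earliest priority filing: 10 February 2008.
Base term: 10 February 2008 + 23 years → 10 February 2031.
Product Clearance Extension: 1447 days claimed exceeds the 872-day cap, so +872 days → 1 July 2033.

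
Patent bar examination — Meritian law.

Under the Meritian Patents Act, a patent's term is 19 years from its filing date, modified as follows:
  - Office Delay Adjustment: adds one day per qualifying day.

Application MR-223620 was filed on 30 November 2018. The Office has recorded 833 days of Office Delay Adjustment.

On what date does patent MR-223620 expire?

Base term: filing date + 19 years → 30 November 2037.
Office Delay Adjustment: +833 days → 12 March 2040.

March 12, 2040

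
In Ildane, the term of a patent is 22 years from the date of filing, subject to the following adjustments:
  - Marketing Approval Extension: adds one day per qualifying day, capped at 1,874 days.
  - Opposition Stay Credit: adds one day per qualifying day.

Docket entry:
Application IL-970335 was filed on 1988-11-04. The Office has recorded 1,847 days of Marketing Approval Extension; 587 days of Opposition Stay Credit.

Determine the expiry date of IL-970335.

2017-07-04

Base term: filing date + 22 years → 4 November 2010.
Marketing Approval Extension: 1847 days (within the 1874-day cap) → +1847 days → 25 November 2015.
Opposition Stay Credit: +587 days → 4 July 2017.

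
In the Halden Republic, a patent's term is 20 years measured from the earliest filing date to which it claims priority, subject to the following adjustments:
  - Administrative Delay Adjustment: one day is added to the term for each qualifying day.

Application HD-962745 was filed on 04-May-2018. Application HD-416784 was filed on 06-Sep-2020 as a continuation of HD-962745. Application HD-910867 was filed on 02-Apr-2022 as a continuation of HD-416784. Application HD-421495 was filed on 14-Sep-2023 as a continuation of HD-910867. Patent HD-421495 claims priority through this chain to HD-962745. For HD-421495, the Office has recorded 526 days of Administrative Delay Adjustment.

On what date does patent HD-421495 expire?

Earliest priority filing: 4 May 2018.
Base term: 4 May 2018 + 20 years → 4 May 2038.
Administrative Delay Adjustment: +526 days → 12 October 2039.

2039-10-12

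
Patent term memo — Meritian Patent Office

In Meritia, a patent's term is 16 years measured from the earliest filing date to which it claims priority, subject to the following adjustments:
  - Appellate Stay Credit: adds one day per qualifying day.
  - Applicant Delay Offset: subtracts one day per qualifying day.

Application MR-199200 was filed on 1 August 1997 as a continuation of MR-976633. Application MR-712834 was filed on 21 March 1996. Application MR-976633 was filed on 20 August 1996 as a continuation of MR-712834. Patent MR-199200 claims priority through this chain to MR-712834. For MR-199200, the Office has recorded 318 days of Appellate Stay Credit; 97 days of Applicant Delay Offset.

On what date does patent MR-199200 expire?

Earliest priority filing: 21 March 1996.
Base term: 21 March 1996 + 16 years → 21 March 2012.
Appellate Stay Credit: +318 days → 2 February 2013.
Applicant Delay Offset: −97 days → 28 October 2012.

October 28, 2012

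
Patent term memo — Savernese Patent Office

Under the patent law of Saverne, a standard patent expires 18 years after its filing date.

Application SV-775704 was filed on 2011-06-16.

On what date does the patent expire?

2029-06-16

Filing date + 18 years → 16 June 2029.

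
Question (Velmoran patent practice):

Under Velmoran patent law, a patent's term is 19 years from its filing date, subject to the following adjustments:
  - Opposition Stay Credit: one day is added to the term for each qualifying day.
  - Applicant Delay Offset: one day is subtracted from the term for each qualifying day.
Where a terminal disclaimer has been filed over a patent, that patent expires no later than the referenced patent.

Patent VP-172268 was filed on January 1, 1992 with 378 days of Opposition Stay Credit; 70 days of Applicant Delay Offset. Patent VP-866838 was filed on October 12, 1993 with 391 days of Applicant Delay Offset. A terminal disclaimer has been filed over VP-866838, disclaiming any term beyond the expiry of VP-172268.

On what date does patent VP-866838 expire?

Natural term of VP-866838:
  Base: filing + 19 years → 12 October 2012.
  Applicant Delay Offset: −391 days → 17 September 2011.
Expiry of referenced patent VP-172268:
  Base: filing + 19 years → 1 January 2011.
  Opposition Stay Credit: +378 days → 14 January 2012.
  Applicant Delay Offset: −70 days → 5 November 2011.
Terminal disclaimer: VP-866838 expires on the earlier of 17 September 2011 and 5 November 2011.

2011-09-17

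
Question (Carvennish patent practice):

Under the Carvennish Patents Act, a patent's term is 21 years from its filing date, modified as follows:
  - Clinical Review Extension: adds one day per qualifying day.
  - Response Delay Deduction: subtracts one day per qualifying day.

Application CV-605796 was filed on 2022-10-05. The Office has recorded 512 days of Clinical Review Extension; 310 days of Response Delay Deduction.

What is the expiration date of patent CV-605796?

April 24, 2044

Base term: filing date + 21 years → 5 October 2043.
Clinical Review Extension: +512 days → 28 February 2045.
Response Delay Deduction: −310 days → 24 April 2044.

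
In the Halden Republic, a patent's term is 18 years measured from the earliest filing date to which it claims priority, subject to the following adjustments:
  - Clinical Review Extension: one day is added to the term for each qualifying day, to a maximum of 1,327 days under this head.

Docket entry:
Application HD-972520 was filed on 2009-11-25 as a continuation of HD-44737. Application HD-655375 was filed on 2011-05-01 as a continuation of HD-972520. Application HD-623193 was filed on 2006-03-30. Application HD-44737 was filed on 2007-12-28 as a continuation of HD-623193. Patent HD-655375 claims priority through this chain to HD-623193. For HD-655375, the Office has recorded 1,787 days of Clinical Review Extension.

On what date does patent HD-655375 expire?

Earliest priority filing: 30 March 2006.
Base term: 30 March 2006 + 18 years → 30 March 2024.
Clinical Review Extension: 1787 days claimed exceeds the 1327-day cap, so +1327 days → 17 November 2027.

2027-11-17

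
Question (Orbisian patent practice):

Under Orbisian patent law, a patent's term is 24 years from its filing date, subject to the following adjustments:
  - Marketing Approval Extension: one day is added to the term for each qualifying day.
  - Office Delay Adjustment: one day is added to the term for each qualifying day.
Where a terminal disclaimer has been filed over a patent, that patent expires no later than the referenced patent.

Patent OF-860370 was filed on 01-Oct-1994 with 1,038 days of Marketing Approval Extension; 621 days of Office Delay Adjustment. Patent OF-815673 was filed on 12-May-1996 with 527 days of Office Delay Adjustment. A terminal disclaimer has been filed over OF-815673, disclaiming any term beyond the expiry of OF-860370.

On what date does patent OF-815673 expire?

Natural term of OF-815673:
  Base: filing + 24 years → 12 May 2020.
  Office Delay Adjustment: +527 days → 21 October 2021.
Expiry of referenced patent OF-860370:
  Base: filing + 24 years → 1 October 2018.
  Marketing Approval Extension: +1038 days → 4 August 2021.
  Office Delay Adjustment: +621 days → 17 April 2023.
Terminal disclaimer: OF-815673 expires on the earlier of 21 October 2021 and 17 April 2023.

2021-10-21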